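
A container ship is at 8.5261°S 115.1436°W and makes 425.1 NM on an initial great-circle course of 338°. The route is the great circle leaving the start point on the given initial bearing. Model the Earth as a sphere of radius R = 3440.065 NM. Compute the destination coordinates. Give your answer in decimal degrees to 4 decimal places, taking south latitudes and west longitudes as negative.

The arc subtends δ = 425.1/3440.065 = 0.123573 rad at the centre.
Start latitude φ₁ = -0.148809 rad; initial bearing θ = 5.899213 rad.
Applying the spherical law of cosines for sides, sin φ₂ = sin φ₁ cos δ + cos φ₁ sin δ cos θ = -0.034109, so φ₂ = -1.9547°.
For the longitude increment, Δλ = atan2( sin θ sin δ cos φ₁, cos δ − sin φ₁ sin φ₂ ) = atan2(-0.045663, 0.987318) = -2.6480°.
λ₂ = -115.1436° + -2.6480° = -117.7916°.

latitude -1.9547°, longitude -117.7916°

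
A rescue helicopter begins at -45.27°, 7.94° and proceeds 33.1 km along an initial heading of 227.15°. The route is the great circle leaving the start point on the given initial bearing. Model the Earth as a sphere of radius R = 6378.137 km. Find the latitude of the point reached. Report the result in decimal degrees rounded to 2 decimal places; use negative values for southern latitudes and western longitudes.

The arc subtends δ = 33.1/6378.137 = 0.005190 rad at the centre.
Start latitude φ₁ = -0.790111 rad; initial bearing θ = 3.964515 rad.
sin φ₂ = sin φ₁ cos δ + cos φ₁ sin δ cos θ = (-0.710431)(0.999987) + (0.703767)(0.005190)(-0.680081) = -0.712905
φ₂ = asin(-0.712905) = -0.793633 rad = -45.47°.
For the longitude increment, Δλ = atan2( sin θ sin δ cos φ₁, cos δ − sin φ₁ sin φ₂ ) = atan2(-0.002678, 0.493516) = -0.31°.
Hence λ₂ = 7.94° + -0.31° = 7.63°.

latitude -45.47°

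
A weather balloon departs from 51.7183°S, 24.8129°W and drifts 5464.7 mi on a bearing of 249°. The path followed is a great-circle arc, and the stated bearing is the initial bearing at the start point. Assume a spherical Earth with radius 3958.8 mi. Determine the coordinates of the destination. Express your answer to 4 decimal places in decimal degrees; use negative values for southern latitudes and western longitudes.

latitude -21.5041°, longitude -124.6514°

The arc subtends δ = 5464.7/3958.8 = 1.380393 rad at the centre.
Converting: φ₁ = -0.902655 rad, θ = 4.345870 rad.
Applying the spherical law of cosines for sides, sin φ₂ = sin φ₁ cos δ + cos φ₁ sin δ cos θ = -0.366567, so φ₂ = -21.5041°.
Δλ = atan2( sin θ sin δ cos φ₁ , cos δ − sin φ₁ sin φ₂ ) = atan2(-0.567927, -0.098491) = -1.742510 rad = -99.8385°.
Hence λ₂ = -24.8129° + -99.8385° = -124.6514°.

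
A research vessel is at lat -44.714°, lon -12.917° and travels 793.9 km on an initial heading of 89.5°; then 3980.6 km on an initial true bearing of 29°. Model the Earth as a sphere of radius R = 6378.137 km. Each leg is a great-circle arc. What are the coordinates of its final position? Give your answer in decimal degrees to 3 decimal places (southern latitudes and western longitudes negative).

latitude -11.512°, longitude 13.863°

Apply the spherical direct solution leg by leg, carrying full precision between legs.
Leg 1: from (-44.714°, -12.917°), δ = 793.9/6378.137 = 0.124472 rad, θ = 89.5° → φ = -44.215°, λ = -2.942°.
Leg 2: from (-44.215°, -2.942°), δ = 3980.6/6378.137 = 0.624101 rad, θ = 29° → φ = -11.512°, λ = 13.863°.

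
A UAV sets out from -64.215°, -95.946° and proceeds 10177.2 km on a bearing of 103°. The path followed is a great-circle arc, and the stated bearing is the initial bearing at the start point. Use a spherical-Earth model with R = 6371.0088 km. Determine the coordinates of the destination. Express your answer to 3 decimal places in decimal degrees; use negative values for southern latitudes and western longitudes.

latitude -4.235°, longitude 6.449°

Central angle δ = d/R = 1.597424 rad.
Start latitude φ₁ = -1.120763 rad; initial bearing θ = 1.797689 rad.
sin φ₂ = sin φ₁ cos δ + cos φ₁ sin δ cos θ = (-0.900433)(-0.026624) + (0.434995)(0.999646)(-0.224951) = -0.073845
φ₂ = asin(-0.073845) = -0.073912 rad = -4.235°.
For the longitude increment, Δλ = atan2( sin θ sin δ cos φ₁, cos δ − sin φ₁ sin φ₂ ) = atan2(0.423696, -0.093116) = 102.395°.
Hence λ₂ = -95.946° + 102.395° = 6.449°.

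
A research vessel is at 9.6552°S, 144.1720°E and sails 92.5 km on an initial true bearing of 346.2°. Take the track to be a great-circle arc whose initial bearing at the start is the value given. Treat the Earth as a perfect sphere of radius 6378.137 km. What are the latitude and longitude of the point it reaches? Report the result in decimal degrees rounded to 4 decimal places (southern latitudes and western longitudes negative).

Central angle δ = d/R = 0.014503 rad.
With φ₁ = -9.6552° = -0.168515 rad and θ = 346.2° = 6.042330 rad:
sin φ₂ = sin φ₁ cos δ + cos φ₁ sin δ cos θ = (-0.167719)(0.999895) + (0.985835)(0.014502)(0.971134) = -0.153817
φ₂ = asin(-0.153817) = -0.154430 rad = -8.8482°.
For the longitude increment, Δλ = atan2( sin θ sin δ cos φ₁, cos δ − sin φ₁ sin φ₂ ) = atan2(-0.003410, 0.974097) = -0.2006°.
λ₂ = 144.1720° + -0.2006° = 143.9714°.

latitude -8.8482°, longitude 143.9714°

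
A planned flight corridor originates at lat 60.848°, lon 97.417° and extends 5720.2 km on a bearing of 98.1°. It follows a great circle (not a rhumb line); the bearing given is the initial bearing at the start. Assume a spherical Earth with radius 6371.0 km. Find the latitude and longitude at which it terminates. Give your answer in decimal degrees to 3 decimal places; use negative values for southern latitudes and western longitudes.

latitude 29.384°, longitude 160.102°

Angular distance δ = d/R = 5720.2 / 6371 = 0.897850 rad.
With φ₁ = 60.848° = 1.061998 rad and θ = 98.1° = 1.712168 rad:
sin φ₂ = sin φ₁ cos δ + cos φ₁ sin δ cos θ = (0.873330)(0.623293) + (0.487128)(0.781988)(-0.140901) = 0.490667
φ₂ = asin(0.490667) = 0.512856 rad = 29.384°.
Then Δλ = atan2(0.377128, 0.194778) = 1.094054 rad, from sin θ sin δ cos φ₁ over cos δ − sin φ₁ sin φ₂.
λ₂ = 97.417° + 62.685° = 160.102°.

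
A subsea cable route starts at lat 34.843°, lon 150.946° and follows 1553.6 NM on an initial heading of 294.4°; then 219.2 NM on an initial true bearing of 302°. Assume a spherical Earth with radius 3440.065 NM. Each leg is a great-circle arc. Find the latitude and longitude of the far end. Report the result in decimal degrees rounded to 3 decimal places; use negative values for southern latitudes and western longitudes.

latitude 43.311°, longitude 114.665°

Apply the spherical direct solution leg by leg, carrying full precision between legs.
Leg 1: from (34.843°, 150.946°), δ = 1553.6/3440.065 = 0.451619 rad, θ = 294.4° → φ = 41.454°, λ = 118.921°.
Leg 2: from (41.454°, 118.921°), δ = 219.2/3440.065 = 0.063720 rad, θ = 302° → φ = 43.311°, λ = 114.665°.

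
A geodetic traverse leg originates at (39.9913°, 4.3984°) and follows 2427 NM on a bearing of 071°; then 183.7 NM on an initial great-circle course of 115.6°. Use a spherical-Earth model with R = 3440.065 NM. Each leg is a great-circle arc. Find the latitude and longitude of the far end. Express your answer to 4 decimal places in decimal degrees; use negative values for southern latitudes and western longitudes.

latitude 39.2389°, longitude 61.8310°

Apply the spherical direct solution leg by leg, carrying full precision between legs.
Leg 1: from (39.9913°, 4.3984°), δ = 2427/3440.065 = 0.705510 rad, θ = 71° → φ = 40.6163°, λ = 58.2678°.
Leg 2: from (40.6163°, 58.2678°), δ = 183.7/3440.065 = 0.053400 rad, θ = 115.6° → φ = 39.2389°, λ = 61.8310°.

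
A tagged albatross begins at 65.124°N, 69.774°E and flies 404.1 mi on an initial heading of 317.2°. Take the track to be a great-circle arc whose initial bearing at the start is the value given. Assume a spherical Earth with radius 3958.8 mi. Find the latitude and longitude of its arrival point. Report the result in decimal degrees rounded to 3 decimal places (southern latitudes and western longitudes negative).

latitude 69.059°, longitude 58.604°

The arc subtends δ = 404.1/3958.8 = 0.102076 rad at the centre.
Converting: φ₁ = 1.136628 rad, θ = 5.536184 rad.
Destination latitude: φ₂ = arcsin( sin φ₁ cos δ + cos φ₁ sin δ cos θ ) = arcsin(0.933949) = 69.059°.
Δλ = atan2( sin θ sin δ cos φ₁ , cos δ − sin φ₁ sin φ₂ ) = atan2(-0.029124, 0.147497) = -0.194946 rad = -11.170°.
λ₂ = λ₁ + Δλ = 58.604°.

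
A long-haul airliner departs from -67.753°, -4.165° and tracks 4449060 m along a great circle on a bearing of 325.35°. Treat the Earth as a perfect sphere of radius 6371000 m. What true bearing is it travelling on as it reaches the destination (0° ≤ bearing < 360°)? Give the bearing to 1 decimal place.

final bearing 345.5°

Angular distance δ = d/R = 4449060 / 6371000 = 0.698330 rad.
Converting: φ₁ = -1.182513 rad, θ = 5.678429 rad.
Destination latitude: φ₂ = arcsin( sin φ₁ cos δ + cos φ₁ sin δ cos θ ) = arcsin(-0.508658) = -30.574°.
Δλ = atan2( sin θ sin δ cos φ₁ , cos δ − sin φ₁ sin φ₂ ) = atan2(-0.138398, 0.295124) = -0.438499 rad = -25.124°.
λ₂ = λ₁ + Δλ = -29.289°.
The forward bearing on arrival equals the back-azimuth from the destination plus 180°.
Back-azimuth from P₂ (-30.6°, -29.3°) to P₁ (-67.8°, -4.2°), with Δλ' = λ₁ − λ₂ = 25.1°: atan2( sin Δλ' cos φ₁ , cos φ₂ sin φ₁ − sin φ₂ cos φ₁ cos Δλ' ) = 165.5°.
Final bearing = (165.5° + 180°) mod 360° = 345.5°.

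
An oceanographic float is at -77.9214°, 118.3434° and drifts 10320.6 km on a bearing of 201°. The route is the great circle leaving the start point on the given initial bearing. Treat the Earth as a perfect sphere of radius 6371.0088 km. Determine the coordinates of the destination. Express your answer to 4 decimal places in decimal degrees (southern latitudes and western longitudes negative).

Angular distance δ = d/R = 10320.6 / 6371.0088 = 1.619932 rad.
Start latitude φ₁ = -1.359985 rad; initial bearing θ = 3.508112 rad.
Destination latitude: φ₂ = arcsin( sin φ₁ cos δ + cos φ₁ sin δ cos θ ) = arcsin(-0.147091) = -8.4584°.
Then Δλ = atan2(-0.074899, -0.192950) = -2.771318 rad, from sin θ sin δ cos φ₁ over cos δ − sin φ₁ sin φ₂.
λ₂ = λ₁ + Δλ = -40.4414°.

latitude -8.4584°, longitude -40.4414°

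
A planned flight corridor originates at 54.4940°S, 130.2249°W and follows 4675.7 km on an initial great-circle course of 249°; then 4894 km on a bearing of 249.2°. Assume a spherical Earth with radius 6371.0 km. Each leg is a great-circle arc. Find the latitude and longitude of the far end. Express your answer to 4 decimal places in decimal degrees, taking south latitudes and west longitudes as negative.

Apply the spherical direct solution leg by leg, carrying full precision between legs.
Leg 1: from (-54.4940°, -130.2249°), δ = 4675.7/6371 = 0.733904 rad, θ = 249° → φ = -48.0641°, λ = 160.4433°.
Leg 2: from (-48.0641°, 160.4433°), δ = 4894/6371 = 0.768168 rad, θ = 249.2° → φ = -44.4181°, λ = 95.0218°.

latitude -44.4181°, longitude 95.0218°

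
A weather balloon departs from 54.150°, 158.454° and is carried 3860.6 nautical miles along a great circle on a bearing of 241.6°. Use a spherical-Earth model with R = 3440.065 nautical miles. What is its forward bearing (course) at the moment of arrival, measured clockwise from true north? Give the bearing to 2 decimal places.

δ = 3860.6/3440.065 = 1.122246 rad (64.3000°).
With φ₁ = 54.150° = 0.945096 rad and θ = 241.6° = 4.216715 rad:
Applying the spherical law of cosines for sides, sin φ₂ = sin φ₁ cos δ + cos φ₁ sin δ cos θ = 0.100503, so φ₂ = 5.768°.
For the longitude increment, Δλ = atan2( sin θ sin δ cos φ₁, cos δ − sin φ₁ sin φ₂ ) = atan2(-0.464216, 0.352196) = -52.813°.
Hence λ₂ = 158.454° + -52.813° = 105.641°.
The forward bearing on arrival equals the back-azimuth from the destination plus 180°.
Back-azimuth from P₂ (5.77°, 105.64°) to P₁ (54.15°, 158.45°), with Δλ' = λ₁ − λ₂ = 52.81°: atan2( sin Δλ' cos φ₁ , cos φ₂ sin φ₁ − sin φ₂ cos φ₁ cos Δλ' ) = 31.18°.
Final bearing = (31.18° + 180°) mod 360° = 211.18°.

final bearing 211.18°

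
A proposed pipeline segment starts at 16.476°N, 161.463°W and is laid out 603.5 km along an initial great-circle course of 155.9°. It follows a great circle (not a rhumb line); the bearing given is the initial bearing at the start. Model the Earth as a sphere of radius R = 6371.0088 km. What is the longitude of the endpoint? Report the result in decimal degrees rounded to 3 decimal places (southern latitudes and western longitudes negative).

longitude -159.204°

δ = 603.5/6371.0088 = 0.094726 rad (5.4274°).
Start latitude φ₁ = 0.287560 rad; initial bearing θ = 2.720968 rad.
Applying the spherical law of cosines for sides, sin φ₂ = sin φ₁ cos δ + cos φ₁ sin δ cos θ = 0.199548, so φ₂ = 11.511°.
Then Δλ = atan2(0.037036, 0.938922) = 0.039425 rad, from sin θ sin δ cos φ₁ over cos δ − sin φ₁ sin φ₂.
Hence λ₂ = -161.463° + 2.259° = -159.204°.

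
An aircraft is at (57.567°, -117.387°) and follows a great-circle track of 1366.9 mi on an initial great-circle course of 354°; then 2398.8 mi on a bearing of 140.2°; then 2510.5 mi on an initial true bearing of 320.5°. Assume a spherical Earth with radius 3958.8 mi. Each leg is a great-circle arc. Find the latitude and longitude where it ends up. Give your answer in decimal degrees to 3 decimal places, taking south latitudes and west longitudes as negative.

latitude 63.078°, longitude -151.983°

Apply the spherical direct solution leg by leg, carrying full precision between legs.
Leg 1: from (57.567°, -117.387°), δ = 1366.9/3958.8 = 0.345281 rad, θ = 354° → φ = 77.093°, λ = -126.500°.
Leg 2: from (77.093°, -126.500°), δ = 2398.8/3958.8 = 0.605941 rad, θ = 140.2° → φ = 44.705°, λ = -95.640°.
Leg 3: from (44.705°, -95.640°), δ = 2510.5/3958.8 = 0.634157 rad, θ = 320.5° → φ = 63.078°, λ = -151.983°.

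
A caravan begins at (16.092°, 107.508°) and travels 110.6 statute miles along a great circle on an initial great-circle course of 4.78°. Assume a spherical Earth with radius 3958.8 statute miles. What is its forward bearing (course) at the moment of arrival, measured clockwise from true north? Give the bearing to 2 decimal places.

final bearing 4.82°

The arc subtends δ = 110.6/3958.8 = 0.027938 rad at the centre.
Converting: φ₁ = 0.280858 rad, θ = 0.083427 rad.
Destination latitude: φ₂ = arcsin( sin φ₁ cos δ + cos φ₁ sin δ cos θ ) = arcsin(0.303819) = 17.687°.
Then Δλ = atan2(0.002237, 0.915397) = 0.002443 rad, from sin θ sin δ cos φ₁ over cos δ − sin φ₁ sin φ₂.
Hence λ₂ = 107.508° + 0.140° = 107.648°.
The forward bearing on arrival equals the back-azimuth from the destination plus 180°.
Back-azimuth from P₂ (17.69°, 107.65°) to P₁ (16.09°, 107.51°), with Δλ' = λ₁ − λ₂ = -0.14°: atan2( sin Δλ' cos φ₁ , cos φ₂ sin φ₁ − sin φ₂ cos φ₁ cos Δλ' ) = 184.82°.
Final bearing = (184.82° + 180°) mod 360° = 4.82°.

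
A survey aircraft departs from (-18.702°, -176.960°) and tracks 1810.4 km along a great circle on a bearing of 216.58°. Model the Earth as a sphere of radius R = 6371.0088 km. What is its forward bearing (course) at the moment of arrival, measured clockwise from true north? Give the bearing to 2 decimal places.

Angular distance δ = d/R = 1810.4 / 6371.0088 = 0.284162 rad.
Converting: φ₁ = -0.326411 rad, θ = 3.780034 rad.
sin φ₂ = sin φ₁ cos δ + cos φ₁ sin δ cos θ = (-0.320646)(0.959897) + (0.947199)(0.280353)(-0.803026) = -0.521031
φ₂ = asin(-0.521031) = -0.548058 rad = -31.401°.
Then Δλ = atan2(-0.158253, 0.792830) = -0.197016 rad, from sin θ sin δ cos φ₁ over cos δ − sin φ₁ sin φ₂.
λ₂ = -176.960° + -11.288° = -188.248°, normalized to (−180°, 180°] → 171.752°.
The forward bearing on arrival equals the back-azimuth from the destination plus 180°.
Back-azimuth from P₂ (-31.40°, 171.75°) to P₁ (-18.70°, -176.96°), with Δλ' = λ₁ − λ₂ = -348.71°: atan2( sin Δλ' cos φ₁ , cos φ₂ sin φ₁ − sin φ₂ cos φ₁ cos Δλ' ) = 41.40°.
Final bearing = (41.40° + 180°) mod 360° = 221.40°.

final bearing 221.40°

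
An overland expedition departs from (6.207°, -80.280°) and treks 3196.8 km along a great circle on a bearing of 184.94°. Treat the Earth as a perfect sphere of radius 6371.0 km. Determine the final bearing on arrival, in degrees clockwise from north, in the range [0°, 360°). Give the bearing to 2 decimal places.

Central angle δ = d/R = 0.501774 rad.
Converting: φ₁ = 0.108333 rad, θ = 3.227812 rad.
Applying the spherical law of cosines for sides, sin φ₂ = sin φ₁ cos δ + cos φ₁ sin δ cos θ = -0.381593, so φ₂ = -22.432°.
Then Δλ = atan2(-0.041176, 0.917989) = -0.044824 rad, from sin θ sin δ cos φ₁ over cos δ − sin φ₁ sin φ₂.
λ₂ = -80.280° + -2.568° = -82.848°.
The forward bearing on arrival equals the back-azimuth from the destination plus 180°.
Back-azimuth from P₂ (-22.43°, -82.85°) to P₁ (6.21°, -80.28°), with Δλ' = λ₁ − λ₂ = 2.57°: atan2( sin Δλ' cos φ₁ , cos φ₂ sin φ₁ − sin φ₂ cos φ₁ cos Δλ' ) = 5.31°.
Final bearing = (5.31° + 180°) mod 360° = 185.31°.

final bearing 185.31°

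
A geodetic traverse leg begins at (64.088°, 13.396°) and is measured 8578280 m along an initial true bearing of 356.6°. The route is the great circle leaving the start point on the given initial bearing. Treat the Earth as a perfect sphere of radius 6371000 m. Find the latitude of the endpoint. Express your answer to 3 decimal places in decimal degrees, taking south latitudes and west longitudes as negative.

Angular distance δ = d/R = 8578280 / 6371000 = 1.346457 rad.
With φ₁ = 64.088° = 1.118547 rad and θ = 356.6° = 6.223844 rad:
sin φ₂ = sin φ₁ cos δ + cos φ₁ sin δ cos θ = (0.899466)(0.222462) + (0.436990)(0.974941)(0.998240) = 0.625387
φ₂ = asin(0.625387) = 0.675627 rad = 38.711°.
For the longitude increment, Δλ = atan2( sin θ sin δ cos φ₁, cos δ − sin φ₁ sin φ₂ ) = atan2(-0.025267, -0.340053) = -175.751°.
λ₂ = 13.396° + -175.751° = -162.355°.

latitude 38.711°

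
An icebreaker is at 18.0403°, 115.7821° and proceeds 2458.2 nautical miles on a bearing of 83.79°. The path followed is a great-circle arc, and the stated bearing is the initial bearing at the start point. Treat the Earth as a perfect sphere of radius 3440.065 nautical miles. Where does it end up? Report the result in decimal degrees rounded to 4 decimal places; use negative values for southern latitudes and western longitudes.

latitude 17.5374°, longitude 158.8771°

Angular distance δ = d/R = 2458.2 / 3440.065 = 0.714580 rad.
Start latitude φ₁ = 0.314863 rad; initial bearing θ = 1.462411 rad.
Applying the spherical law of cosines for sides, sin φ₂ = sin φ₁ cos δ + cos φ₁ sin δ cos θ = 0.301328, so φ₂ = 17.5374°.
Δλ = atan2( sin θ sin δ cos φ₁ , cos δ − sin φ₁ sin φ₂ ) = atan2(0.619428, 0.662052) = 0.752149 rad = 43.0950°.
λ₂ = 115.7821° + 43.0950° = 158.8771°.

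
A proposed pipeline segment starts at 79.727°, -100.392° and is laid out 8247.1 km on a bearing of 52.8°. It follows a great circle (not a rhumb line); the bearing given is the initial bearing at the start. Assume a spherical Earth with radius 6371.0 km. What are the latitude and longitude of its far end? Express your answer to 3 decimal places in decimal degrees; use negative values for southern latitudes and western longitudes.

latitude 21.850°, longitude 23.956°

Central angle δ = d/R = 1.294475 rad.
Start latitude φ₁ = 1.391499 rad; initial bearing θ = 0.921534 rad.
Destination latitude: φ₂ = arcsin( sin φ₁ cos δ + cos φ₁ sin δ cos θ ) = arcsin(0.372178) = 21.850°.
Then Δλ = atan2(0.136663, -0.093393) = 2.170282 rad, from sin θ sin δ cos φ₁ over cos δ − sin φ₁ sin φ₂.
λ₂ = -100.392° + 124.348° = 23.956°.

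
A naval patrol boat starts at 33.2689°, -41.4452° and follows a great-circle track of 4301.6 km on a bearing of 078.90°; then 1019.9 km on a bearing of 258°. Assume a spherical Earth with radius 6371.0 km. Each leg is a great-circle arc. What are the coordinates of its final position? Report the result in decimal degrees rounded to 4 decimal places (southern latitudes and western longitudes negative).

latitude 29.5993°, longitude -5.5005°

Apply the spherical direct solution leg by leg, carrying full precision between legs.
Leg 1: from (33.2689°, -41.4452°), δ = 4301.6/6371 = 0.675184 rad, θ = 78.9° → φ = 31.9258°, λ = 4.8296°.
Leg 2: from (31.9258°, 4.8296°), δ = 1019.9/6371 = 0.160085 rad, θ = 258° → φ = 29.5993°, λ = -5.5005°.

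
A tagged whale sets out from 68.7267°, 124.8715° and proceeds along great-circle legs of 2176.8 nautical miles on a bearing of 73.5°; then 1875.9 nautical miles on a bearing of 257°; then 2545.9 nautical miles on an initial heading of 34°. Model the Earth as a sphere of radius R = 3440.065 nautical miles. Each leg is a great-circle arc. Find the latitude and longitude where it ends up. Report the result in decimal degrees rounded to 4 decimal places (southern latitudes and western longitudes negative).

Apply the spherical direct solution leg by leg, carrying full precision between legs.
Leg 1: from (68.7267°, 124.8715°), δ = 2176.8/3440.065 = 0.632779 rad, θ = 73.5° → φ = 54.3292°, λ = -158.6208°.
Leg 2: from (54.3292°, -158.6208°), δ = 1875.9/3440.065 = 0.545309 rad, θ = 257° → φ = 38.7938°, λ = 160.9559°.
Leg 3: from (38.7938°, 160.9559°), δ = 2545.9/3440.065 = 0.740073 rad, θ = 34° → φ = 63.9439°, λ = -139.8978°.

latitude 63.9439°, longitude -139.8978°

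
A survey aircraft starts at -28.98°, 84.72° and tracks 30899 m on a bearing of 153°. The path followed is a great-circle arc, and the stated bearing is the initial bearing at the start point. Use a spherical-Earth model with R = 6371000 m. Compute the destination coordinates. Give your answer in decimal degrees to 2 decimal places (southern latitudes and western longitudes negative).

latitude -29.23°, longitude 84.86°

The arc subtends δ = 30899/6371000 = 0.004850 rad at the centre.
With φ₁ = -28.98° = -0.505796 rad and θ = 153° = 2.670354 rad:
Destination latitude: φ₂ = arcsin( sin φ₁ cos δ + cos φ₁ sin δ cos θ ) = arcsin(-0.488279) = -29.23°.
Then Δλ = atan2(0.001926, 0.763415) = 0.002523 rad, from sin θ sin δ cos φ₁ over cos δ − sin φ₁ sin φ₂.
λ₂ = 84.72° + 0.14° = 84.86°.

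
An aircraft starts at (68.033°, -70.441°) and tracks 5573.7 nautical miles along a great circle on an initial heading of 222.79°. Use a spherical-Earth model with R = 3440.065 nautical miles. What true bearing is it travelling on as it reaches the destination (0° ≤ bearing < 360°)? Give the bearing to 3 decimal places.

Angular distance δ = d/R = 5573.7 / 3440.065 = 1.620231 rad.
Converting: φ₁ = 1.187400 rad, θ = 3.888419 rad.
Destination latitude: φ₂ = arcsin( sin φ₁ cos δ + cos φ₁ sin δ cos θ ) = arcsin(-0.320004) = -18.663°.
For the longitude increment, Δλ = atan2( sin θ sin δ cos φ₁, cos δ − sin φ₁ sin φ₂ ) = atan2(-0.253802, 0.247357) = -45.737°.
Hence λ₂ = -70.441° + -45.737° = -116.178°.
The forward bearing on arrival equals the back-azimuth from the destination plus 180°.
Back-azimuth from P₂ (-18.663°, -116.178°) to P₁ (68.033°, -70.441°), with Δλ' = λ₁ − λ₂ = 45.737°: atan2( sin Δλ' cos φ₁ , cos φ₂ sin φ₁ − sin φ₂ cos φ₁ cos Δλ' ) = 15.558°.
Final bearing = (15.558° + 180°) mod 360° = 195.558°.

final bearing 195.558°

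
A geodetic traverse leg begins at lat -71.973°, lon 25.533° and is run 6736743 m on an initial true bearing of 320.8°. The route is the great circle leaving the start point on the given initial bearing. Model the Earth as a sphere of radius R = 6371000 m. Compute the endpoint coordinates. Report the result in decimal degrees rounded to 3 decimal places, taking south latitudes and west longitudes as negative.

latitude -14.959°, longitude -9.208°

The arc subtends δ = 6736743/6371000 = 1.057407 rad at the centre.
With φ₁ = -71.973° = -1.256166 rad and θ = 320.8° = 5.599016 rad:
sin φ₂ = sin φ₁ cos δ + cos φ₁ sin δ cos θ = (-0.950911)(0.491132) + (0.309465)(0.871085)(0.774944) = -0.258121
φ₂ = asin(-0.258121) = -0.261076 rad = -14.959°.
For the longitude increment, Δλ = atan2( sin θ sin δ cos φ₁, cos δ − sin φ₁ sin φ₂ ) = atan2(-0.170376, 0.245682) = -34.741°.
λ₂ = 25.533° + -34.741° = -9.208°.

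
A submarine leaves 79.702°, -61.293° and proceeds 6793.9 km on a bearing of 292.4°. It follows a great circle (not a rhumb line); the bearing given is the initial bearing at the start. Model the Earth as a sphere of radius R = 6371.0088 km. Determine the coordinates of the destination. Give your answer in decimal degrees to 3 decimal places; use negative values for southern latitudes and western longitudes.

latitude 32.354°, longitude -167.928°

Angular distance δ = d/R = 6793.9 / 6371.0088 = 1.066377 rad.
Start latitude φ₁ = 1.391062 rad; initial bearing θ = 5.103343 rad.
Destination latitude: φ₂ = arcsin( sin φ₁ cos δ + cos φ₁ sin δ cos θ ) = arcsin(0.535152) = 32.354°.
Then Δλ = atan2(-0.144695, -0.043233) = -1.861140 rad, from sin θ sin δ cos φ₁ over cos δ − sin φ₁ sin φ₂.
λ₂ = λ₁ + Δλ = -167.928°.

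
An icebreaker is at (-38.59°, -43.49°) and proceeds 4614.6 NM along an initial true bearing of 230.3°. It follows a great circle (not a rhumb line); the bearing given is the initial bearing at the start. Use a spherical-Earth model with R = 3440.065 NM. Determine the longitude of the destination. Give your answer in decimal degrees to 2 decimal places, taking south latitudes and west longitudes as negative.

Angular distance δ = d/R = 4614.6 / 3440.065 = 1.341428 rad.
Start latitude φ₁ = -0.673523 rad; initial bearing θ = 4.019493 rad.
sin φ₂ = sin φ₁ cos δ + cos φ₁ sin δ cos θ = (-0.623743)(0.227362) + (0.781629)(0.973810)(-0.638768) = -0.628019
φ₂ = asin(-0.628019) = -0.679005 rad = -38.90°.
Δλ = atan2( sin θ sin δ cos φ₁ , cos δ − sin φ₁ sin φ₂ ) = atan2(-0.585635, -0.164360) = -1.844411 rad = -105.68°.
Hence λ₂ = -43.49° + -105.68° = -149.17°.

longitude -149.17°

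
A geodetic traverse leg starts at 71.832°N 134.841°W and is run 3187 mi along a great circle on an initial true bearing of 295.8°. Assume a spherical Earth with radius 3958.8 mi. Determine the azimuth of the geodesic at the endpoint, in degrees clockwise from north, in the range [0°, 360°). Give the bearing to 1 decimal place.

final bearing 205.4°

The arc subtends δ = 3187/3958.8 = 0.805042 rad at the centre.
Converting: φ₁ = 1.253705 rad, θ = 5.162684 rad.
sin φ₂ = sin φ₁ cos δ + cos φ₁ sin δ cos θ = (0.950146)(0.693081) + (0.311804)(0.720860)(0.435231) = 0.756354
φ₂ = asin(0.756354) = 0.857722 rad = 49.144°.
For the longitude increment, Δλ = atan2( sin θ sin δ cos φ₁, cos δ − sin φ₁ sin φ₂ ) = atan2(-0.202362, -0.025566) = -97.200°.
λ₂ = -134.841° + -97.200° = -232.041°, normalized to (−180°, 180°] → 127.959°.
The forward bearing on arrival equals the back-azimuth from the destination plus 180°.
Back-azimuth from P₂ (49.1°, 128.0°) to P₁ (71.8°, -134.8°), with Δλ' = λ₁ − λ₂ = -262.8°: atan2( sin Δλ' cos φ₁ , cos φ₂ sin φ₁ − sin φ₂ cos φ₁ cos Δλ' ) = 25.4°.
Final bearing = (25.4° + 180°) mod 360° = 205.4°.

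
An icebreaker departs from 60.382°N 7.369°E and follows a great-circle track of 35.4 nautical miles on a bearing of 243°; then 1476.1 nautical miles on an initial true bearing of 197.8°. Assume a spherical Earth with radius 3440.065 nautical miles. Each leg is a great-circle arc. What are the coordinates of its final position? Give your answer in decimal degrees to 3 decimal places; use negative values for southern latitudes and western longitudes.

latitude 36.227°, longitude -2.756°

Apply the spherical direct solution leg by leg, carrying full precision between legs.
Leg 1: from (60.382°, 7.369°), δ = 35.4/3440.065 = 0.010291 rad, θ = 243° → φ = 60.110°, λ = 6.315°.
Leg 2: from (60.110°, 6.315°), δ = 1476.1/3440.065 = 0.429091 rad, θ = 197.8° → φ = 36.227°, λ = -2.756°.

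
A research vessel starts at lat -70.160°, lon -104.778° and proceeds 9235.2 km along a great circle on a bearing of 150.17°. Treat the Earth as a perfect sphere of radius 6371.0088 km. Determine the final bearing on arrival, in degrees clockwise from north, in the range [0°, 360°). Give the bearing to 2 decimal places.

Angular distance δ = d/R = 9235.2 / 6371.0088 = 1.449566 rad.
With φ₁ = -70.160° = -1.224523 rad and θ = 150.17° = 2.620961 rad:
Applying the spherical law of cosines for sides, sin φ₂ = sin φ₁ cos δ + cos φ₁ sin δ cos θ = -0.406021, so φ₂ = -23.955°.
Then Δλ = atan2(0.167585, -0.260988) = 2.570777 rad, from sin θ sin δ cos φ₁ over cos δ − sin φ₁ sin φ₂.
λ₂ = -104.778° + 147.295° = 42.517°.
The forward bearing on arrival equals the back-azimuth from the destination plus 180°.
Back-azimuth from P₂ (-23.96°, 42.52°) to P₁ (-70.16°, -104.78°), with Δλ' = λ₁ − λ₂ = -147.29°: atan2( sin Δλ' cos φ₁ , cos φ₂ sin φ₁ − sin φ₂ cos φ₁ cos Δλ' ) = 190.65°.
Final bearing = (190.65° + 180°) mod 360° = 10.65°.

final bearing 10.65°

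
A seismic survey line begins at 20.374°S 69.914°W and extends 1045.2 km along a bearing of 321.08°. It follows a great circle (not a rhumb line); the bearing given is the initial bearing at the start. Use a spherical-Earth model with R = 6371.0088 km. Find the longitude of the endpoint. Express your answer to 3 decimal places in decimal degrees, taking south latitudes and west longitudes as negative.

The arc subtends δ = 1045.2/6371.0088 = 0.164056 rad at the centre.
Start latitude φ₁ = -0.355593 rad; initial bearing θ = 5.603903 rad.
Applying the spherical law of cosines for sides, sin φ₂ = sin φ₁ cos δ + cos φ₁ sin δ cos θ = -0.224354, so φ₂ = -12.965°.
Then Δλ = atan2(-0.096185, 0.908465) = -0.105483 rad, from sin θ sin δ cos φ₁ over cos δ − sin φ₁ sin φ₂.
Hence λ₂ = -69.914° + -6.044° = -75.958°.

longitude -75.958°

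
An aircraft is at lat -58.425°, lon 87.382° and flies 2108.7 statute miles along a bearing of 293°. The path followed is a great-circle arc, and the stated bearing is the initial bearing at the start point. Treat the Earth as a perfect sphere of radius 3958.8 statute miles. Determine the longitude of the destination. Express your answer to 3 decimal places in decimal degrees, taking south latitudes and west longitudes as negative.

longitude 50.372°

The arc subtends δ = 2108.7/3958.8 = 0.532661 rad at the centre.
Converting: φ₁ = -1.019709 rad, θ = 5.113815 rad.
Destination latitude: φ₂ = arcsin( sin φ₁ cos δ + cos φ₁ sin δ cos θ ) = arcsin(-0.630027) = -39.052°.
Then Δλ = atan2(-0.244768, 0.324704) = -0.645940 rad, from sin θ sin δ cos φ₁ over cos δ − sin φ₁ sin φ₂.
λ₂ = λ₁ + Δλ = 50.372°.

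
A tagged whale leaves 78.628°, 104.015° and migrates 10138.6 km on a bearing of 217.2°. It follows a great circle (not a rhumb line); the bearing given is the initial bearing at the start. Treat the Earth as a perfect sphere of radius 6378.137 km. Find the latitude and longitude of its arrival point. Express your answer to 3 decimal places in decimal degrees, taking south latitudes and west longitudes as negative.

latitude -10.105°, longitude 66.134°

δ = 10138.6/6378.137 = 1.589586 rad (91.0766°).
Converting: φ₁ = 1.372317 rad, θ = 3.790855 rad.
sin φ₂ = sin φ₁ cos δ + cos φ₁ sin δ cos θ = (0.980368)(-0.018789) + (0.197178)(0.999823)(-0.796530) = -0.175451
φ₂ = asin(-0.175451) = -0.176364 rad = -10.105°.
For the longitude increment, Δλ = atan2( sin θ sin δ cos φ₁, cos δ − sin φ₁ sin φ₂ ) = atan2(-0.119193, 0.153217) = -37.881°.
λ₂ = 104.015° + -37.881° = 66.134°.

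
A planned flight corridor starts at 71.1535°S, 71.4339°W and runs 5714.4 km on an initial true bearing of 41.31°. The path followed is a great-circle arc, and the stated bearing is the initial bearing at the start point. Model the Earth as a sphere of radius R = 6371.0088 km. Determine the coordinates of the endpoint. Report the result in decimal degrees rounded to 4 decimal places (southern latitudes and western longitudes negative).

δ = 5714.4/6371.0088 = 0.896938 rad (51.3908°).
Converting: φ₁ = -1.241863 rad, θ = 0.720996 rad.
Destination latitude: φ₂ = arcsin( sin φ₁ cos δ + cos φ₁ sin δ cos θ ) = arcsin(-0.400942) = -23.6371°.
Δλ = atan2( sin θ sin δ cos φ₁ , cos δ − sin φ₁ sin φ₂ ) = atan2(0.166634, 0.244559) = 0.598110 rad = 34.2692°.
Hence λ₂ = -71.4339° + 34.2692° = -37.1647°.

latitude -23.6371°, longitude -37.1647°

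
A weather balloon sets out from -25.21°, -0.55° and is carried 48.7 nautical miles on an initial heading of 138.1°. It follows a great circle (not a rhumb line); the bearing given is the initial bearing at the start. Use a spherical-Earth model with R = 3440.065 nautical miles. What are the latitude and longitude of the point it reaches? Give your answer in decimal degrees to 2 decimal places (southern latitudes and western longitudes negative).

latitude -25.81°, longitude 0.05°

Angular distance δ = d/R = 48.7 / 3440.065 = 0.014157 rad.
With φ₁ = -25.21° = -0.439998 rad and θ = 138.1° = 2.410300 rad:
Applying the spherical law of cosines for sides, sin φ₂ = sin φ₁ cos δ + cos φ₁ sin δ cos θ = -0.435428, so φ₂ = -25.81°.
Δλ = atan2( sin θ sin δ cos φ₁ , cos δ − sin φ₁ sin φ₂ ) = atan2(0.008554, 0.814435) = 0.010502 rad = 0.60°.
λ₂ = -0.55° + 0.60° = 0.05°.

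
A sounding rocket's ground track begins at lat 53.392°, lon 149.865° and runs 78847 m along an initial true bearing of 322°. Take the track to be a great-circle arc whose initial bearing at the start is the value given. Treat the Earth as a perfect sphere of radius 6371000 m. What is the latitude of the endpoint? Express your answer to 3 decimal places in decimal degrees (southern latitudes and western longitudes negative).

δ = 78847/6371000 = 0.012376 rad (0.7091°).
With φ₁ = 53.392° = 0.931866 rad and θ = 322° = 5.619960 rad:
sin φ₂ = sin φ₁ cos δ + cos φ₁ sin δ cos θ = (0.802734)(0.999923) + (0.596337)(0.012376)(0.788011) = 0.808488
φ₂ = asin(0.808488) = 0.941579 rad = 53.948°.
Then Δλ = atan2(-0.004544, 0.350922) = -0.012947 rad, from sin θ sin δ cos φ₁ over cos δ − sin φ₁ sin φ₂.
λ₂ = λ₁ + Δλ = 149.123°.

latitude 53.948°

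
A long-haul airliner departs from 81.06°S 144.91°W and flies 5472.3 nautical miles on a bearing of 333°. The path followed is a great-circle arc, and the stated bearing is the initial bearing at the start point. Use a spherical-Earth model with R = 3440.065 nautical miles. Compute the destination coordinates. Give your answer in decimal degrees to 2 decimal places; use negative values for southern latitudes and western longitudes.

latitude 9.10°, longitude -172.28°

Central angle δ = d/R = 1.590755 rad.
With φ₁ = -81.06° = -1.414764 rad and θ = 333° = 5.811946 rad:
Applying the spherical law of cosines for sides, sin φ₂ = sin φ₁ cos δ + cos φ₁ sin δ cos θ = 0.158150, so φ₂ = 9.10°.
For the longitude increment, Δλ = atan2( sin θ sin δ cos φ₁, cos δ − sin φ₁ sin φ₂ ) = atan2(-0.070536, 0.136271) = -27.37°.
λ₂ = -144.91° + -27.37° = -172.28°.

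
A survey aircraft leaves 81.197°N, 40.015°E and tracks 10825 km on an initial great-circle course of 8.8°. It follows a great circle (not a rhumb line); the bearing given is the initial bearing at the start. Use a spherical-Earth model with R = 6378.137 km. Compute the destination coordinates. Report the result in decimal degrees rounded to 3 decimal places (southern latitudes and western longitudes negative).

latitude 1.458°, longitude -148.717°

Angular distance δ = d/R = 10825 / 6378.137 = 1.697204 rad.
Converting: φ₁ = 1.417155 rad, θ = 0.153589 rad.
Destination latitude: φ₂ = arcsin( sin φ₁ cos δ + cos φ₁ sin δ cos θ ) = arcsin(0.025443) = 1.458°.
Δλ = atan2( sin θ sin δ cos φ₁ , cos δ − sin φ₁ sin φ₂ ) = atan2(0.023226, -0.151215) = 2.989189 rad = 171.268°.
λ₂ = 40.015° + 171.268° = 211.283°, normalized to (−180°, 180°] → -148.717°.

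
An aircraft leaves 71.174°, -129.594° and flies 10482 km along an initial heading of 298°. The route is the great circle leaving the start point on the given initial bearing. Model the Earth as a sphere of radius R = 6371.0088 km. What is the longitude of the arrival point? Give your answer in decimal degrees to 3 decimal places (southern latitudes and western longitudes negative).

The arc subtends δ = 10482/6371.0088 = 1.645265 rad at the centre.
Converting: φ₁ = 1.242221 rad, θ = 5.201081 rad.
sin φ₂ = sin φ₁ cos δ + cos φ₁ sin δ cos θ = (0.946503)(-0.074400) + (0.322695)(0.997228)(0.469472) = 0.080656
φ₂ = asin(0.080656) = 0.080744 rad = 4.626°.
For the longitude increment, Δλ = atan2( sin θ sin δ cos φ₁, cos δ − sin φ₁ sin φ₂ ) = atan2(-0.284133, -0.150742) = -117.947°.
λ₂ = -129.594° + -117.947° = -247.541°, normalized to (−180°, 180°] → 112.459°.

longitude 112.459°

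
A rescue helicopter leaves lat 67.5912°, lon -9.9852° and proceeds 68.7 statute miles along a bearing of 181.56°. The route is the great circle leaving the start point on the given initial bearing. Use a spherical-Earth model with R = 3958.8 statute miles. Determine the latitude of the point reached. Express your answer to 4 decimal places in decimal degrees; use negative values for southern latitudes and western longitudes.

latitude 66.5973°

Central angle δ = d/R = 0.017354 rad.
Converting: φ₁ = 1.179689 rad, θ = 3.168820 rad.
Applying the spherical law of cosines for sides, sin φ₂ = sin φ₁ cos δ + cos φ₁ sin δ cos θ = 0.917736, so φ₂ = 66.5973°.
Then Δλ = atan2(-0.000180, 0.151414) = -0.001189 rad, from sin θ sin δ cos φ₁ over cos δ − sin φ₁ sin φ₂.
Hence λ₂ = -9.9852° + -0.0681° = -10.0533°.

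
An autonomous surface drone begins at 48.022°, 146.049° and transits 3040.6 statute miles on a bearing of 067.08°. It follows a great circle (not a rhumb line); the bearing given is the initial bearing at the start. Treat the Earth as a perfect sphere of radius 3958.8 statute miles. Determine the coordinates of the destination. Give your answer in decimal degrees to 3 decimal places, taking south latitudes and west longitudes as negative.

The arc subtends δ = 3040.6/3958.8 = 0.768061 rad at the centre.
Start latitude φ₁ = 0.838142 rad; initial bearing θ = 1.170767 rad.
Destination latitude: φ₂ = arcsin( sin φ₁ cos δ + cos φ₁ sin δ cos θ ) = arcsin(0.715664) = 45.698°.
Δλ = atan2( sin θ sin δ cos φ₁ , cos δ − sin φ₁ sin φ₂ ) = atan2(0.427989, 0.187233) = 1.158409 rad = 66.372°.
λ₂ = 146.049° + 66.372° = 212.421°, normalized to (−180°, 180°] → -147.579°.

latitude 45.698°, longitude -147.579°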